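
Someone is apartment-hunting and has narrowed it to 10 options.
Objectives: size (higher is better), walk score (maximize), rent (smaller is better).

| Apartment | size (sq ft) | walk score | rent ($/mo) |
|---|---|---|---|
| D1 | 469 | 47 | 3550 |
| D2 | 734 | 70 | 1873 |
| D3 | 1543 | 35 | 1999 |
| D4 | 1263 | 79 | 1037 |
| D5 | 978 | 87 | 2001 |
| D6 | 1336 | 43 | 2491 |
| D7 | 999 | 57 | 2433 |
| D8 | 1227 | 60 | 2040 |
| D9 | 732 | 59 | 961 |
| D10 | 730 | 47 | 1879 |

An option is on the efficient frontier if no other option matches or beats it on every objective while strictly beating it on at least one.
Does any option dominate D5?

No

D1: worse on size (469 vs 978).
D2: worse on size (734 vs 978).
D3: worse on walk score (35 vs 87).
D4: worse on walk score (79 vs 87).
D6: worse on walk score (43 vs 87).
D7: worse on walk score (57 vs 87).
D8: worse on walk score (60 vs 87).
D9: worse on size (732 vs 978).
D10: worse on size (730 vs 978).
No option is at least as good as D5 on every objective and strictly better on one.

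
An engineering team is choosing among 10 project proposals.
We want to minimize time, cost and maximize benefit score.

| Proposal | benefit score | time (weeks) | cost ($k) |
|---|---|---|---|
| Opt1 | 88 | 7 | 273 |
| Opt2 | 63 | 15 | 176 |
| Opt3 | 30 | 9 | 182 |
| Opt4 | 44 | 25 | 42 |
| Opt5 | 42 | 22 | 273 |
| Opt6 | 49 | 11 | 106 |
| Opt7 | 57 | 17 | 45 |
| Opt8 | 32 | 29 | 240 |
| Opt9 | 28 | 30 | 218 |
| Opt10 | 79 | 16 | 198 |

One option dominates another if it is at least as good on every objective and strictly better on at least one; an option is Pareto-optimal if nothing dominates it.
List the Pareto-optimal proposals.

Opt1, Opt2, Opt3, Opt4, Opt6, Opt7, Opt10

Opt1: not dominated (best benefit score).
Opt2: not dominated.
Opt3: not dominated.
Opt4: not dominated (best cost).
Opt5: dominated by Opt1 (benefit score 88≥42, time 7≤22, cost 273≤273).
Opt6: not dominated.
Opt7: not dominated.
Opt8: dominated by Opt2 (benefit score 63≥32, time 15≤29, cost 176≤240).
Opt9: dominated by Opt2 (benefit score 63≥28, time 15≤30, cost 176≤218).
Opt10: not dominated.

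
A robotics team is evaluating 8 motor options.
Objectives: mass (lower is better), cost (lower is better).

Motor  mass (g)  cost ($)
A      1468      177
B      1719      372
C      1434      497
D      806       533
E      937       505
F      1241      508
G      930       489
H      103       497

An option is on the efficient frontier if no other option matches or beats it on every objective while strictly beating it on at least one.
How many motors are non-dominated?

A: not dominated (best cost).
B: dominated by A (mass 1468≤1719, cost 177≤372).
C: dominated by G (mass 930≤1434, cost 489≤497).
D: dominated by H (mass 103≤806, cost 497≤533).
E: dominated by G (mass 930≤937, cost 489≤505).
F: dominated by E (mass 937≤1241, cost 505≤508).
G: not dominated.
H: not dominated (best mass).
Pareto-optimal: A, G, H → 3.

3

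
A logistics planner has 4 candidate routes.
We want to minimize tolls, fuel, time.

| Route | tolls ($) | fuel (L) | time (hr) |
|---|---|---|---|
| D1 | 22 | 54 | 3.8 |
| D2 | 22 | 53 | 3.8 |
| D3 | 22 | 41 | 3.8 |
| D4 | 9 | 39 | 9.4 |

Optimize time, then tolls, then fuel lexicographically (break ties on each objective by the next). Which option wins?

D3

First minimize time: best is 3.8, kept {D1, D2, D3}.
Then minimize tolls: best is 22, kept {D1, D2, D3}.
Then minimize fuel: best is 41, kept {D3}.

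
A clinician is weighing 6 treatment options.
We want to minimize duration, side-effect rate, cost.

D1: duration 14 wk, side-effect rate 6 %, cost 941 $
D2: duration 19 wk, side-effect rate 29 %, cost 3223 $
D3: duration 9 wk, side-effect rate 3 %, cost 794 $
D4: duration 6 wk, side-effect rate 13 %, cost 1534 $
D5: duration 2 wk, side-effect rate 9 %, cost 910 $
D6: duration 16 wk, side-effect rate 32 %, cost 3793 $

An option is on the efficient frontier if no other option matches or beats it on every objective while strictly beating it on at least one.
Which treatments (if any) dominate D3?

D1: worse on duration (14 vs 9).
D2: worse on duration (19 vs 9).
D4: worse on side-effect rate (13 vs 3).
D5: worse on side-effect rate (9 vs 3).
D6: worse on duration (16 vs 9).
No option dominates D3.

none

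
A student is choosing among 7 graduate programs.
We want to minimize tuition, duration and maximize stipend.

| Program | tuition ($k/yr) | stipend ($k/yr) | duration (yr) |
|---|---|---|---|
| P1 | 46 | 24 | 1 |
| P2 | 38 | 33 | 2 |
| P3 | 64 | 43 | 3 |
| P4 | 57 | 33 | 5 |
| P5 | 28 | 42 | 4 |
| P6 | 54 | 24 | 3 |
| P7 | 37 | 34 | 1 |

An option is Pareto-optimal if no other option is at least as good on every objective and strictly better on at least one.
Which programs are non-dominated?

P1: dominated by P7 (tuition 37≤46, stipend 34≥24, duration 1≤1).
P2: dominated by P7 (tuition 37≤38, stipend 34≥33, duration 1≤2).
P3: not dominated (best stipend).
P4: dominated by P2 (tuition 38≤57, stipend 33≥33, duration 2≤5).
P5: not dominated (best tuition).
P6: dominated by P1 (tuition 46≤54, stipend 24≥24, duration 1≤3).
P7: not dominated.

P3, P5, P7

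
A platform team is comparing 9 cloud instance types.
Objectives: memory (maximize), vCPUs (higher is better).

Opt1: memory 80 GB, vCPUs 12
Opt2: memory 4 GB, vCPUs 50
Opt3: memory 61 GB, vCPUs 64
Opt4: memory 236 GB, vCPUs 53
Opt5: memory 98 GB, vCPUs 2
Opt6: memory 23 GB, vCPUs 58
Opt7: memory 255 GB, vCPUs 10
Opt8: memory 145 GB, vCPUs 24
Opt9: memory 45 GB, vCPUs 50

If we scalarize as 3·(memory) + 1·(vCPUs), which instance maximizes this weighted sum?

Opt7

Opt1: 3·80 + 1·12 = 252
Opt2: 3·4 + 1·50 = 62
Opt3: 3·61 + 1·64 = 247
Opt4: 3·236 + 1·53 = 761
Opt5: 3·98 + 1·2 = 296
Opt6: 3·23 + 1·58 = 127
Opt7: 3·255 + 1·10 = 775
Opt8: 3·145 + 1·24 = 459
Opt9: 3·45 + 1·50 = 185
Highest: Opt7 at 775.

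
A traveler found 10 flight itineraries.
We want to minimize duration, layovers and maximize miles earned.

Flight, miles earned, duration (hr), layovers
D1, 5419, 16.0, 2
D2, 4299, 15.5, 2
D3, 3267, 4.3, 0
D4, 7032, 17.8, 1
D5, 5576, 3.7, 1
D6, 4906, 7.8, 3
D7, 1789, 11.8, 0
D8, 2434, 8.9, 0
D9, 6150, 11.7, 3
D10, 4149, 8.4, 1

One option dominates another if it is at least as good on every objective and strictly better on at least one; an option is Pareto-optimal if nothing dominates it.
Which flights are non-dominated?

D3, D4, D5, D9

D1: dominated by D5 (miles earned 5576≥5419, duration 3.7≤16.0, layovers 1≤2).
D2: dominated by D5 (miles earned 5576≥4299, duration 3.7≤15.5, layovers 1≤2).
D3: not dominated.
D4: not dominated (best miles earned).
D5: not dominated (best duration).
D6: dominated by D5 (miles earned 5576≥4906, duration 3.7≤7.8, layovers 1≤3).
D7: dominated by D3 (miles earned 3267≥1789, duration 4.3≤11.8, layovers 0≤0).
D8: dominated by D3 (miles earned 3267≥2434, duration 4.3≤8.9, layovers 0≤0).
D9: not dominated.
D10: dominated by D5 (miles earned 5576≥4149, duration 3.7≤8.4, layovers 1≤1).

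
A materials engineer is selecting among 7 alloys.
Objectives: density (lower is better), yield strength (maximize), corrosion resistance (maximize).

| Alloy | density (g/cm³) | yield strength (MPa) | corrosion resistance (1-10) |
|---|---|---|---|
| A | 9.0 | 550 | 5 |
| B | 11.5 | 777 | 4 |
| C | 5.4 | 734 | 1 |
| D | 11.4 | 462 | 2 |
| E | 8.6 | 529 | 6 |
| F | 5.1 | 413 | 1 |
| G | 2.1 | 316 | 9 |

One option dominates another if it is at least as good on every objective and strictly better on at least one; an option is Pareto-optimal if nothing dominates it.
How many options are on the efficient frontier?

A: not dominated.
B: not dominated (best yield strength).
C: not dominated.
D: dominated by A (density 9.0≤11.4, yield strength 550≥462, corrosion resistance 5≥2).
E: not dominated.
F: not dominated.
G: not dominated (best density).
Pareto-optimal: A, B, C, E, F, G → 6.

6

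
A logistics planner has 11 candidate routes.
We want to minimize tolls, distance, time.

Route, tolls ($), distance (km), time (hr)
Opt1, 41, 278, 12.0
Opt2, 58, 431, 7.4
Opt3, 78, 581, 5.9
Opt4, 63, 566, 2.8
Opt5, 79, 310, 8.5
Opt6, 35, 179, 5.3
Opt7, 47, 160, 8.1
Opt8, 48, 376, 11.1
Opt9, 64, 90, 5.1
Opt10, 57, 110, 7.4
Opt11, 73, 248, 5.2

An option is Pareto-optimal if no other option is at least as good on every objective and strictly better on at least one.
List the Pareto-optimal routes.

Opt1: dominated by Opt6 (tolls 35≤41, distance 179≤278, time 5.3≤12.0).
Opt2: dominated by Opt6 (tolls 35≤58, distance 179≤431, time 5.3≤7.4).
Opt3: dominated by Opt4 (tolls 63≤78, distance 566≤581, time 2.8≤5.9).
Opt4: not dominated (best time).
Opt5: dominated by Opt6 (tolls 35≤79, distance 179≤310, time 5.3≤8.5).
Opt6: not dominated (best tolls).
Opt7: not dominated.
Opt8: dominated by Opt6 (tolls 35≤48, distance 179≤376, time 5.3≤11.1).
Opt9: not dominated (best distance).
Opt10: not dominated.
Opt11: dominated by Opt9 (tolls 64≤73, distance 90≤248, time 5.1≤5.2).

Opt4, Opt6, Opt7, Opt9, Opt10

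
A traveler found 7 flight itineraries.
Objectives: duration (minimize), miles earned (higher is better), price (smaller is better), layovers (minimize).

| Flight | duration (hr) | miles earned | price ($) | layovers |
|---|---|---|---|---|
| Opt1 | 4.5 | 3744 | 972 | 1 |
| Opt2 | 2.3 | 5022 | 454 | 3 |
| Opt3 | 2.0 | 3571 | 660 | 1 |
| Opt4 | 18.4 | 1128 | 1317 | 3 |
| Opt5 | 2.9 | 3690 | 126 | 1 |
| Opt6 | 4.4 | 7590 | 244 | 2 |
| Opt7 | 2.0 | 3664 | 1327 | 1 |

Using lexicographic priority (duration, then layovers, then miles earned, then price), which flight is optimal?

Opt7

First minimize duration: best is 2.0, kept {Opt3, Opt7}.
Then minimize layovers: best is 1, kept {Opt3, Opt7}.
Then maximize miles earned: best is 3664, kept {Opt7}.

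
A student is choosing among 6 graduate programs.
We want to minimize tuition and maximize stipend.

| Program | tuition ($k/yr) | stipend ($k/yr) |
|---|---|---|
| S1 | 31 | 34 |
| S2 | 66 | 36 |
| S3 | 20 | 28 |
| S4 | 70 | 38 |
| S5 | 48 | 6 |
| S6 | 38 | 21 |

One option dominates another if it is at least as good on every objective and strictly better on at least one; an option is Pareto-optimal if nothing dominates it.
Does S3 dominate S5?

Yes

S3 vs S5: tuition 20≤48, stipend 28≥6 — S3 is at least as good on every objective with at least one strict improvement.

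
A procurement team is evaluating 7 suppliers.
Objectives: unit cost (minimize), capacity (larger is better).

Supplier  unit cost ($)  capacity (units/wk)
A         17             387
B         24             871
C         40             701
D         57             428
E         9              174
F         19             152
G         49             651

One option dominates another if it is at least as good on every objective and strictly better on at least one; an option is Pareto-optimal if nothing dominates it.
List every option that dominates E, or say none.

none

A: worse on unit cost (17 vs 9).
B: worse on unit cost (24 vs 9).
C: worse on unit cost (40 vs 9).
D: worse on unit cost (57 vs 9).
F: worse on unit cost (19 vs 9).
G: worse on unit cost (49 vs 9).
No option dominates E.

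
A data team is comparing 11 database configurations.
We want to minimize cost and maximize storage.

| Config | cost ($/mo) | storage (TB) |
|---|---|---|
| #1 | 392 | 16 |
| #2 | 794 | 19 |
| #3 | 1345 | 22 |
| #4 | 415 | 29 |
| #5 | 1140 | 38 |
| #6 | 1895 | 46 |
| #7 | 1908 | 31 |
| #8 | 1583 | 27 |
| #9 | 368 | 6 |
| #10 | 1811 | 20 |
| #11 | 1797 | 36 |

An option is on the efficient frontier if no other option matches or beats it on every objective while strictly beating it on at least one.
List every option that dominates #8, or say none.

#4, #5

#4: cost 415≤1583, storage 29≥27 — dominates #8.
#5: cost 1140≤1583, storage 38≥27 — dominates #8.
Others (#1, #2, #3, #6, #7, #9, #10, #11) are each worse than #8 on at least one objective.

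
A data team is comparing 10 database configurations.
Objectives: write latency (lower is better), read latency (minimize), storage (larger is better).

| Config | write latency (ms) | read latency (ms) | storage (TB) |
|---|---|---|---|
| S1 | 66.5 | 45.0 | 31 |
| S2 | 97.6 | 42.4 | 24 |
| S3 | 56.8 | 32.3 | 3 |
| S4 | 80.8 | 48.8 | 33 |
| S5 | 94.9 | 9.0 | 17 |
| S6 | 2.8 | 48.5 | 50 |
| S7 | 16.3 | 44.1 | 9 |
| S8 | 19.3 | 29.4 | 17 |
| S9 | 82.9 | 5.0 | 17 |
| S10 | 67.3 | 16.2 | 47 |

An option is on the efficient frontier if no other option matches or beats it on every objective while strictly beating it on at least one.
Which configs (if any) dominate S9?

none

S1: worse on read latency (45.0 vs 5.0).
S2: worse on write latency (97.6 vs 82.9).
S3: worse on read latency (32.3 vs 5.0).
S4: worse on read latency (48.8 vs 5.0).
S5: worse on write latency (94.9 vs 82.9).
S6: worse on read latency (48.5 vs 5.0).
S7: worse on read latency (44.1 vs 5.0).
S8: worse on read latency (29.4 vs 5.0).
S10: worse on read latency (16.2 vs 5.0).
No option dominates S9.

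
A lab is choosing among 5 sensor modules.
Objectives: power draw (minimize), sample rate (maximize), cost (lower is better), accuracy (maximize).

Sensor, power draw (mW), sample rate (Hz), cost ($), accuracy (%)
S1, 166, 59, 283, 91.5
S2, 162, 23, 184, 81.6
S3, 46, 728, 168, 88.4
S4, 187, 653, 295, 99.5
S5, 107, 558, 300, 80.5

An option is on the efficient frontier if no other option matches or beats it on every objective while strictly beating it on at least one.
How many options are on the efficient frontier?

3

S1: not dominated.
S2: dominated by S3 (power draw 46≤162, sample rate 728≥23, cost 168≤184, accuracy 88.4≥81.6).
S3: not dominated (best power draw).
S4: not dominated (best accuracy).
S5: dominated by S3 (power draw 46≤107, sample rate 728≥558, cost 168≤300, accuracy 88.4≥80.5).
Pareto-optimal: S1, S3, S4 → 3.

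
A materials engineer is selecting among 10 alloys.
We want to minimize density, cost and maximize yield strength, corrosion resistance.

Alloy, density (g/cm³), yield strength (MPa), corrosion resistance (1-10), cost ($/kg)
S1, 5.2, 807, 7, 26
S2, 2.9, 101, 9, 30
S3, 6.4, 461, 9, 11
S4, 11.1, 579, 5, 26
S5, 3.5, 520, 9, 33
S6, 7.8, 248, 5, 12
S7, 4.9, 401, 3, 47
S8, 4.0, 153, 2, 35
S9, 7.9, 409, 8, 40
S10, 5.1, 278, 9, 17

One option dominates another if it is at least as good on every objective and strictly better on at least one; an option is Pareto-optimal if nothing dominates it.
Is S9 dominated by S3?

Yes

S3 vs S9: density 6.4≤7.9, yield strength 461≥409, corrosion resistance 9≥8, cost 11≤40 — S3 is at least as good on every objective with at least one strict improvement.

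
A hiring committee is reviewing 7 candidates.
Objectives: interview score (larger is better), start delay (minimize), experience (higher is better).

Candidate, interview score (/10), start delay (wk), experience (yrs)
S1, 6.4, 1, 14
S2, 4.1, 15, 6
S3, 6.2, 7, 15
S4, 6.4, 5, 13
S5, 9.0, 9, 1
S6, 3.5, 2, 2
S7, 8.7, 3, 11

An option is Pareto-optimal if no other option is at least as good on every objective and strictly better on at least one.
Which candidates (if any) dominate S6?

S1: interview score 6.4≥3.5, start delay 1≤2, experience 14≥2 — dominates S6.
Others (S2, S3, S4, S5, S7) are each worse than S6 on at least one objective.

S1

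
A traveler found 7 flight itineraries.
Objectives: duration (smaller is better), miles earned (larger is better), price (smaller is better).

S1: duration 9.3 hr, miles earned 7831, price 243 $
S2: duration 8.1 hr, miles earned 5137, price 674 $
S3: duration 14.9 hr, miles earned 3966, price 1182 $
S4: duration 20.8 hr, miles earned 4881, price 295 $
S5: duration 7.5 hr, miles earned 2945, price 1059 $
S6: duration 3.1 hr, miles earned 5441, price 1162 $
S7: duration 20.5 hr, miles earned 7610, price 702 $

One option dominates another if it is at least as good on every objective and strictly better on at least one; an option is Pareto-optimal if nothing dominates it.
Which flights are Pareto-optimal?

S1: not dominated (best miles earned).
S2: not dominated.
S3: dominated by S1 (duration 9.3≤14.9, miles earned 7831≥3966, price 243≤1182).
S4: dominated by S1 (duration 9.3≤20.8, miles earned 7831≥4881, price 243≤295).
S5: not dominated.
S6: not dominated (best duration).
S7: dominated by S1 (duration 9.3≤20.5, miles earned 7831≥7610, price 243≤702).

S1, S2, S5, S6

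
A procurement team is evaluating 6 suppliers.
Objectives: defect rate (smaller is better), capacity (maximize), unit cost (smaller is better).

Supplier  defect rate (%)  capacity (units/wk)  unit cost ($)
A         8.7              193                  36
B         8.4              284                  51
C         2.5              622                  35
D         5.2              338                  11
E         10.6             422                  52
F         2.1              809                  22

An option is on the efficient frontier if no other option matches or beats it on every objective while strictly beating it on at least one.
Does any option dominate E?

Yes

C vs E: defect rate 2.5≤10.6, capacity 622≥422, unit cost 35≤52 — C is at least as good on every objective and strictly better on at least one, so C dominates E.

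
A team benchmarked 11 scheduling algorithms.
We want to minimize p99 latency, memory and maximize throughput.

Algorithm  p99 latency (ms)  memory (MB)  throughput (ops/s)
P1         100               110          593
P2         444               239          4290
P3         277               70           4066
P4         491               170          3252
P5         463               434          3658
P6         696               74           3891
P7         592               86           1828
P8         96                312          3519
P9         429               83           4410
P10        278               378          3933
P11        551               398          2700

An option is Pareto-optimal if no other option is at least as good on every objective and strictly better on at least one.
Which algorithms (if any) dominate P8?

none

P1: worse on p99 latency (100 vs 96).
P2: worse on p99 latency (444 vs 96).
P3: worse on p99 latency (277 vs 96).
P4: worse on p99 latency (491 vs 96).
P5: worse on p99 latency (463 vs 96).
P6: worse on p99 latency (696 vs 96).
P7: worse on p99 latency (592 vs 96).
P9: worse on p99 latency (429 vs 96).
P10: worse on p99 latency (278 vs 96).
P11: worse on p99 latency (551 vs 96).
No option dominates P8.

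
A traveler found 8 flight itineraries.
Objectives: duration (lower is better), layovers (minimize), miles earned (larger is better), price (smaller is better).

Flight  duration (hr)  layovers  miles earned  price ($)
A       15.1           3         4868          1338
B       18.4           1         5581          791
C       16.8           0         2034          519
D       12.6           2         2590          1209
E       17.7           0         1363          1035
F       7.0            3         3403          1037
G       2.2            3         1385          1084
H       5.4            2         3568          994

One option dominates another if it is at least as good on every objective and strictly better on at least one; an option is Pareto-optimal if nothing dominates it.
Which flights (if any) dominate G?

A: worse on duration (15.1 vs 2.2).
B: worse on duration (18.4 vs 2.2).
C: worse on duration (16.8 vs 2.2).
D: worse on duration (12.6 vs 2.2).
E: worse on duration (17.7 vs 2.2).
F: worse on duration (7.0 vs 2.2).
H: worse on duration (5.4 vs 2.2).
No option dominates G.

none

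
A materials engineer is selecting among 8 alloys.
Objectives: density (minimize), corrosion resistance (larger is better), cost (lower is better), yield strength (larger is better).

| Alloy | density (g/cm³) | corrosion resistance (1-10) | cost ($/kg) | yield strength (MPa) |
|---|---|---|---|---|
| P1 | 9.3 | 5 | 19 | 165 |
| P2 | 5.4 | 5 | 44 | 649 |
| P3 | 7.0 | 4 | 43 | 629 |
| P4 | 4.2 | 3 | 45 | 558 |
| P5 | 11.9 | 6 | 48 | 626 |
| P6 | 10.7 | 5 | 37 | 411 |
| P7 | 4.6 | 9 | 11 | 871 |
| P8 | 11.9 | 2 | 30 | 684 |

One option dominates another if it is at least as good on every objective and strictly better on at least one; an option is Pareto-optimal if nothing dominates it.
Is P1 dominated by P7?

P7 vs P1: density 4.6≤9.3, corrosion resistance 9≥5, cost 11≤19, yield strength 871≥165 — P7 is at least as good on every objective with at least one strict improvement.

Yes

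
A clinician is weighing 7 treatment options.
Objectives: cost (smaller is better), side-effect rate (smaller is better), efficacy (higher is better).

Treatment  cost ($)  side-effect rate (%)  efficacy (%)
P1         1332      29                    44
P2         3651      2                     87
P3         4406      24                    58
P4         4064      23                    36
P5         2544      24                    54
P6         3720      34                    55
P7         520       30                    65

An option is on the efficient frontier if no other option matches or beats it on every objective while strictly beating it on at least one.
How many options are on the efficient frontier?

P1: not dominated.
P2: not dominated (best side-effect rate).
P3: dominated by P2 (cost 3651≤4406, side-effect rate 2≤24, efficacy 87≥58).
P4: dominated by P2 (cost 3651≤4064, side-effect rate 2≤23, efficacy 87≥36).
P5: not dominated.
P6: dominated by P2 (cost 3651≤3720, side-effect rate 2≤34, efficacy 87≥55).
P7: not dominated (best cost).
Pareto-optimal: P1, P2, P5, P7 → 4.

4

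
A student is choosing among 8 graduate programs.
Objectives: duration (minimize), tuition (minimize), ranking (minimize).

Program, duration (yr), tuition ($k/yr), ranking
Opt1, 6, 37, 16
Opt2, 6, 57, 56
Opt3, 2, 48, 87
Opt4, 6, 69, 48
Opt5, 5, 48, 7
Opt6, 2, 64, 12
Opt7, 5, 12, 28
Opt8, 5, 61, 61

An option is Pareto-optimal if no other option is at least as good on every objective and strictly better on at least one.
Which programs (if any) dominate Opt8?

Opt5, Opt7

Opt5: duration 5≤5, tuition 48≤61, ranking 7≤61 — dominates Opt8.
Opt7: duration 5≤5, tuition 12≤61, ranking 28≤61 — dominates Opt8.
Others (Opt1, Opt2, Opt3, Opt4, Opt6) are each worse than Opt8 on at least one objective.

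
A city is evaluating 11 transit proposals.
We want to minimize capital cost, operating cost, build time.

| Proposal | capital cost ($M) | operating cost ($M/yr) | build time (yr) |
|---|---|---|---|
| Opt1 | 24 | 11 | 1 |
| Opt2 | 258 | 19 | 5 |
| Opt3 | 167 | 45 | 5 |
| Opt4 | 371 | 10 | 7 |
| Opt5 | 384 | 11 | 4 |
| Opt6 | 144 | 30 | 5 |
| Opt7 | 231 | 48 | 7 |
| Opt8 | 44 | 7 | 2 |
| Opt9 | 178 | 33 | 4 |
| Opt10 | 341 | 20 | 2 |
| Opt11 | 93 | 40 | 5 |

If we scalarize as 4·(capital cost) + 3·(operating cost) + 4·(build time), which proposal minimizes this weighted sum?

Opt1

Opt1: 4·24 + 3·11 + 4·1 = 133
Opt2: 4·258 + 3·19 + 4·5 = 1109
Opt3: 4·167 + 3·45 + 4·5 = 823
Opt4: 4·371 + 3·10 + 4·7 = 1542
Opt5: 4·384 + 3·11 + 4·4 = 1585
Opt6: 4·144 + 3·30 + 4·5 = 686
Opt7: 4·231 + 3·48 + 4·7 = 1096
Opt8: 4·44 + 3·7 + 4·2 = 205
Opt9: 4·178 + 3·33 + 4·4 = 827
Opt10: 4·341 + 3·20 + 4·2 = 1432
Opt11: 4·93 + 3·40 + 4·5 = 512
Lowest: Opt1 at 133.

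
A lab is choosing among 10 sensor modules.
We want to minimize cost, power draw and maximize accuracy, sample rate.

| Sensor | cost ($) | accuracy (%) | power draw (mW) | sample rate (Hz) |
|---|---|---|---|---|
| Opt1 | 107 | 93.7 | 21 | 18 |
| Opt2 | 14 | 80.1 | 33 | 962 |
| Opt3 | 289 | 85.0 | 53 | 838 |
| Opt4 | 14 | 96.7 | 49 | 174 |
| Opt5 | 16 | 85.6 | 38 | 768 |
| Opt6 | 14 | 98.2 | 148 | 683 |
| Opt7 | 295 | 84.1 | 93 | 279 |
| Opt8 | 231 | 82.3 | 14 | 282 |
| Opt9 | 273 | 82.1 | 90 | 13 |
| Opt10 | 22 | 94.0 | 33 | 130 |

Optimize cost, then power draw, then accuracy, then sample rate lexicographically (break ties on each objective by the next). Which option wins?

First minimize cost: best is 14, kept {Opt2, Opt4, Opt6}.
Then minimize power draw: best is 33, kept {Opt2}.

Opt2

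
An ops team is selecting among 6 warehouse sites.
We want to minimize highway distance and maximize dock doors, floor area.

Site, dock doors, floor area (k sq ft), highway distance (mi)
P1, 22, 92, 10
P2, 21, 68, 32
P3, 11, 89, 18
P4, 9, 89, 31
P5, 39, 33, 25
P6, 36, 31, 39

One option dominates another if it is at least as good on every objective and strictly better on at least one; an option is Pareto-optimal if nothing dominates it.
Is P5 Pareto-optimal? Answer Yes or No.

Yes

P1: worse on dock doors (22 vs 39).
P2: worse on dock doors (21 vs 39).
P3: worse on dock doors (11 vs 39).
P4: worse on dock doors (9 vs 39).
P6: worse on dock doors (36 vs 39).
No option is at least as good as P5 on every objective and strictly better on one.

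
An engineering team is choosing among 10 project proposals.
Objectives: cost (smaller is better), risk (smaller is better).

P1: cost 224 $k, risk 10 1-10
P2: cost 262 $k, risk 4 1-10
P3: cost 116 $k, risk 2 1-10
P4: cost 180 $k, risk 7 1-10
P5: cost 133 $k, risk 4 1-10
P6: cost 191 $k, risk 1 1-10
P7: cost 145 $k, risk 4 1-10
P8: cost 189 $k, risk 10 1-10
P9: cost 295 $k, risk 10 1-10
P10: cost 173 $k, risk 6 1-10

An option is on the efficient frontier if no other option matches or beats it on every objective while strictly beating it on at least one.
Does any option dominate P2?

Yes

P3 vs P2: cost 116≤262, risk 2≤4 — P3 is at least as good on every objective and strictly better on at least one, so P3 dominates P2.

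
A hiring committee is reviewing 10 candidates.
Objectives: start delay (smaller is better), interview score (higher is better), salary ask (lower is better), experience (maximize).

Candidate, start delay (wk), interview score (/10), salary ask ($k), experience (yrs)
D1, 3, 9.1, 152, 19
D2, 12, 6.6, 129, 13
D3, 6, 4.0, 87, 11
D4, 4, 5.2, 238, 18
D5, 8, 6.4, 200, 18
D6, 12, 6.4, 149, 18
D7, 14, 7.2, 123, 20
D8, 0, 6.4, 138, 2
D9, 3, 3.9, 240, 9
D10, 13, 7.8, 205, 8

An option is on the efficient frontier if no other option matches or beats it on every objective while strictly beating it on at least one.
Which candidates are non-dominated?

D1: not dominated (best interview score).
D2: not dominated.
D3: not dominated (best salary ask).
D4: dominated by D1 (start delay 3≤4, interview score 9.1≥5.2, salary ask 152≤238, experience 19≥18).
D5: dominated by D1 (start delay 3≤8, interview score 9.1≥6.4, salary ask 152≤200, experience 19≥18).
D6: not dominated.
D7: not dominated (best experience).
D8: not dominated (best start delay).
D9: dominated by D1 (start delay 3≤3, interview score 9.1≥3.9, salary ask 152≤240, experience 19≥9).
D10: dominated by D1 (start delay 3≤13, interview score 9.1≥7.8, salary ask 152≤205, experience 19≥8).

D1, D2, D3, D6, D7, D8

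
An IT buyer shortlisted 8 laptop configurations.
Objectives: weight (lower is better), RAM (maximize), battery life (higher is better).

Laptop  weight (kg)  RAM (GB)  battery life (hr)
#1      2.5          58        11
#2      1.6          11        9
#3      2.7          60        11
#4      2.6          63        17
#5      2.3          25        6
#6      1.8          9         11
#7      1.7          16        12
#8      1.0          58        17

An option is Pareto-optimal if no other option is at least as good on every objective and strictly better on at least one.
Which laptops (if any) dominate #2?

#8

#8: weight 1.0≤1.6, RAM 58≥11, battery life 17≥9 — dominates #2.
Others (#1, #3, #4, #5, #6, #7) are each worse than #2 on at least one objective.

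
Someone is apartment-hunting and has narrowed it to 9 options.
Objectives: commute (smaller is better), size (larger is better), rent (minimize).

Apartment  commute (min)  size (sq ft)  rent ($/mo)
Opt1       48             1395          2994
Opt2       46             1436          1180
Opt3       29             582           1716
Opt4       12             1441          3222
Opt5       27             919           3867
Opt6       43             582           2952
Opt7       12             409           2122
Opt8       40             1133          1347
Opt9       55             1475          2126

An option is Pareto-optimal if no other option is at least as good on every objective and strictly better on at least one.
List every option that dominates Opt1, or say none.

Opt2

Opt2: commute 46≤48, size 1436≥1395, rent 1180≤2994 — dominates Opt1.
Others (Opt3, Opt4, Opt5, Opt6, Opt7, Opt8, Opt9) are each worse than Opt1 on at least one objective.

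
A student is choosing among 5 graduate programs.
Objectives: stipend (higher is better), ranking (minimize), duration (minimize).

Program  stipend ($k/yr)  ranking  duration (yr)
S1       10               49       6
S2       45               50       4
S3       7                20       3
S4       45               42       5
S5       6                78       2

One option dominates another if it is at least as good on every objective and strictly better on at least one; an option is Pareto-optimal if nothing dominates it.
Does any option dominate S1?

Yes

S4 vs S1: stipend 45≥10, ranking 42≤49, duration 5≤6 — S4 is at least as good on every objective and strictly better on at least one, so S4 dominates S1.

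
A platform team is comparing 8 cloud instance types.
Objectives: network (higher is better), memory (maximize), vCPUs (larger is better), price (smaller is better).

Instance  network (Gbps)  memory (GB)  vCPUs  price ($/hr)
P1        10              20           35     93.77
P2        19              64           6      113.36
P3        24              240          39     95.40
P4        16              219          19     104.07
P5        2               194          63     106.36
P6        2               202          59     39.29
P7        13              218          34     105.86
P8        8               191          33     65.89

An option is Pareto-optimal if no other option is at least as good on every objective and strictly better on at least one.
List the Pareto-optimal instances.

P1, P3, P5, P6, P8

P1: not dominated.
P2: dominated by P3 (network 24≥19, memory 240≥64, vCPUs 39≥6, price 95.40≤113.36).
P3: not dominated (best network).
P4: dominated by P3 (network 24≥16, memory 240≥219, vCPUs 39≥19, price 95.40≤104.07).
P5: not dominated (best vCPUs).
P6: not dominated (best price).
P7: dominated by P3 (network 24≥13, memory 240≥218, vCPUs 39≥34, price 95.40≤105.86).
P8: not dominated.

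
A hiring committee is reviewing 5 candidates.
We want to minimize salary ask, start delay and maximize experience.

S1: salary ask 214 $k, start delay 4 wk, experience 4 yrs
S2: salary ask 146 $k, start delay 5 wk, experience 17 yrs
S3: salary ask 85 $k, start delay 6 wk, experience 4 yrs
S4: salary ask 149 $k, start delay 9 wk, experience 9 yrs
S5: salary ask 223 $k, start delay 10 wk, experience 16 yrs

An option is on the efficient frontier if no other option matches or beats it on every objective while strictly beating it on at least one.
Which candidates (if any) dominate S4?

S2: salary ask 146≤149, start delay 5≤9, experience 17≥9 — dominates S4.
Others (S1, S3, S5) are each worse than S4 on at least one objective.

S2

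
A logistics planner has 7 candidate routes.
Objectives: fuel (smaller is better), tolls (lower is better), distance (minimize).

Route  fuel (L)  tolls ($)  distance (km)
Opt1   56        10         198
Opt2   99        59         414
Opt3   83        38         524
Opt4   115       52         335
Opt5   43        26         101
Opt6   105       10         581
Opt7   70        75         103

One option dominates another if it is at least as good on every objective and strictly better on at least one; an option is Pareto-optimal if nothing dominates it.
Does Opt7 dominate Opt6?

No

Opt7 vs Opt6: Opt7 is worse on tolls (75 vs 10), so it does not dominate Opt6.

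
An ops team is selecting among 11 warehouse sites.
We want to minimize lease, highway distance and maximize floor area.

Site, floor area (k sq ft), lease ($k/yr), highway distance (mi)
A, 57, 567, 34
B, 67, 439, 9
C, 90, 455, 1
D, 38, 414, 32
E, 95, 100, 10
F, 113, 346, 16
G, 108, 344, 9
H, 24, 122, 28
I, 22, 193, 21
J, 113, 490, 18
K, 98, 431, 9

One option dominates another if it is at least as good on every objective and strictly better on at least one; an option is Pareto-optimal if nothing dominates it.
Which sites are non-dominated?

C, E, F, G

A: dominated by B (floor area 67≥57, lease 439≤567, highway distance 9≤34).
B: dominated by G (floor area 108≥67, lease 344≤439, highway distance 9≤9).
C: not dominated (best highway distance).
D: dominated by E (floor area 95≥38, lease 100≤414, highway distance 10≤32).
E: not dominated (best lease).
F: not dominated.
G: not dominated.
H: dominated by E (floor area 95≥24, lease 100≤122, highway distance 10≤28).
I: dominated by E (floor area 95≥22, lease 100≤193, highway distance 10≤21).
J: dominated by F (floor area 113≥113, lease 346≤490, highway distance 16≤18).
K: dominated by G (floor area 108≥98, lease 344≤431, highway distance 9≤9).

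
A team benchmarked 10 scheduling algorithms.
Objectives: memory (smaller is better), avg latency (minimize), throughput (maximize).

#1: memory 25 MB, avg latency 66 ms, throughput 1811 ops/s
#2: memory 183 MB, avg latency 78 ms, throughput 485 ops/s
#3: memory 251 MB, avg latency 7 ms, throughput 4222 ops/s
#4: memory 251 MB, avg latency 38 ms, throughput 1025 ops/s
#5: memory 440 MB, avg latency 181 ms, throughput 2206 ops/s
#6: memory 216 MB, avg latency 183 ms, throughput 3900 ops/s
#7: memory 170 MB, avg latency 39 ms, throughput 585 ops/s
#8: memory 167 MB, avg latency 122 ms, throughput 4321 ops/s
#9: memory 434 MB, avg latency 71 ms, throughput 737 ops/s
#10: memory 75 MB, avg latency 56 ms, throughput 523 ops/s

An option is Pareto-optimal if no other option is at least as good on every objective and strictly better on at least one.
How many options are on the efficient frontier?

#1: not dominated (best memory).
#2: dominated by #1 (memory 25≤183, avg latency 66≤78, throughput 1811≥485).
#3: not dominated (best avg latency).
#4: dominated by #3 (memory 251≤251, avg latency 7≤38, throughput 4222≥1025).
#5: dominated by #3 (memory 251≤440, avg latency 7≤181, throughput 4222≥2206).
#6: dominated by #8 (memory 167≤216, avg latency 122≤183, throughput 4321≥3900).
#7: not dominated.
#8: not dominated (best throughput).
#9: dominated by #1 (memory 25≤434, avg latency 66≤71, throughput 1811≥737).
#10: not dominated.
Pareto-optimal: #1, #3, #7, #8, #10 → 5.

5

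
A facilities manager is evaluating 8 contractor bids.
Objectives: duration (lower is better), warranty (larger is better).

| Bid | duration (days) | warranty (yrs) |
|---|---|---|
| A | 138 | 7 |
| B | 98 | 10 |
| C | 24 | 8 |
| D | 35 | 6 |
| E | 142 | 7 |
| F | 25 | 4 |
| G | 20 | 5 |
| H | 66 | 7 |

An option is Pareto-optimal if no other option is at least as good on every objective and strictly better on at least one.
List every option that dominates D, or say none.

C

C: duration 24≤35, warranty 8≥6 — dominates D.
Others (A, B, E, F, G, H) are each worse than D on at least one objective.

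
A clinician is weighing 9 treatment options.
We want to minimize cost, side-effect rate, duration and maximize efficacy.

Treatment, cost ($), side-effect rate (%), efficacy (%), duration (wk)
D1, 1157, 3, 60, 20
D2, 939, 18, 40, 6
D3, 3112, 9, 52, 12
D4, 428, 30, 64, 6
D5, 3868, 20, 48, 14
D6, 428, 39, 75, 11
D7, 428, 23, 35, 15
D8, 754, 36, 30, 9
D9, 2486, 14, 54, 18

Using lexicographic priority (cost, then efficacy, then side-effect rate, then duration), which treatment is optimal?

First minimize cost: best is 428, kept {D4, D6, D7}.
Then maximize efficacy: best is 75, kept {D6}.

D6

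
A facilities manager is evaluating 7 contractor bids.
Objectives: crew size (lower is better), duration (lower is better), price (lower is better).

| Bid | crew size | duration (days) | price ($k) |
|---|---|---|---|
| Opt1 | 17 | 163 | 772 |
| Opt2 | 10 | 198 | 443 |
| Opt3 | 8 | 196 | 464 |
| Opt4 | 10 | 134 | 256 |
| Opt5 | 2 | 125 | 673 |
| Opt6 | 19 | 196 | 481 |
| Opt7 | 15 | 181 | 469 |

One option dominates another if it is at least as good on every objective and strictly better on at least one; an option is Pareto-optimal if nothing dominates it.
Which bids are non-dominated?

Opt3, Opt4, Opt5

Opt1: dominated by Opt4 (crew size 10≤17, duration 134≤163, price 256≤772).
Opt2: dominated by Opt4 (crew size 10≤10, duration 134≤198, price 256≤443).
Opt3: not dominated.
Opt4: not dominated (best price).
Opt5: not dominated (best crew size).
Opt6: dominated by Opt3 (crew size 8≤19, duration 196≤196, price 464≤481).
Opt7: dominated by Opt4 (crew size 10≤15, duration 134≤181, price 256≤469).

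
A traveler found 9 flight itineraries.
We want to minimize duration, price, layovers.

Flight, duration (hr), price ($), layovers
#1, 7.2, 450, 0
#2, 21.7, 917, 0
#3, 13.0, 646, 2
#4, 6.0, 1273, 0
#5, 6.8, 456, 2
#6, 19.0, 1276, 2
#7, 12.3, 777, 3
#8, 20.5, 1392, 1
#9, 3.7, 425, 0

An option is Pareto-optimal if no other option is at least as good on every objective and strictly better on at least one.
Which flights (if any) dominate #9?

none

#1: worse on duration (7.2 vs 3.7).
#2: worse on duration (21.7 vs 3.7).
#3: worse on duration (13.0 vs 3.7).
#4: worse on duration (6.0 vs 3.7).
#5: worse on duration (6.8 vs 3.7).
#6: worse on duration (19.0 vs 3.7).
#7: worse on duration (12.3 vs 3.7).
#8: worse on duration (20.5 vs 3.7).
No option dominates #9.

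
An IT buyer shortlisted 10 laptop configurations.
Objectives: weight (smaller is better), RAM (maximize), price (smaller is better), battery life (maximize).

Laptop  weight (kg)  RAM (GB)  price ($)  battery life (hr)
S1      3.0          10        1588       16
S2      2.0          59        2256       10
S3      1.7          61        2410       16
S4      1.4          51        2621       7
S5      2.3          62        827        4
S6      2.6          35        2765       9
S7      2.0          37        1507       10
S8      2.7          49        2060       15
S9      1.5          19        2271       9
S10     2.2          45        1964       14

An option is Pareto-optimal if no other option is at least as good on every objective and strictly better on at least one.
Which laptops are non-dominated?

S1: not dominated.
S2: not dominated.
S3: not dominated.
S4: not dominated (best weight).
S5: not dominated (best RAM).
S6: dominated by S2 (weight 2.0≤2.6, RAM 59≥35, price 2256≤2765, battery life 10≥9).
S7: not dominated.
S8: not dominated.
S9: not dominated.
S10: not dominated.

S1, S2, S3, S4, S5, S7, S8, S9, S10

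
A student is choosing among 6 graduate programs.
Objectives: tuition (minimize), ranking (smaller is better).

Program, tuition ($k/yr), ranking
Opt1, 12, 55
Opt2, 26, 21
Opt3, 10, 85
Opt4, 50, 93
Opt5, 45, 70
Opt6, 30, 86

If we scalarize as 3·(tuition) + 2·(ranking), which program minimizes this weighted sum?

Opt1: 3·12 + 2·55 = 146
Opt2: 3·26 + 2·21 = 120
Opt3: 3·10 + 2·85 = 200
Opt4: 3·50 + 2·93 = 336
Opt5: 3·45 + 2·70 = 275
Opt6: 3·30 + 2·86 = 262
Lowest: Opt2 at 120.

Opt2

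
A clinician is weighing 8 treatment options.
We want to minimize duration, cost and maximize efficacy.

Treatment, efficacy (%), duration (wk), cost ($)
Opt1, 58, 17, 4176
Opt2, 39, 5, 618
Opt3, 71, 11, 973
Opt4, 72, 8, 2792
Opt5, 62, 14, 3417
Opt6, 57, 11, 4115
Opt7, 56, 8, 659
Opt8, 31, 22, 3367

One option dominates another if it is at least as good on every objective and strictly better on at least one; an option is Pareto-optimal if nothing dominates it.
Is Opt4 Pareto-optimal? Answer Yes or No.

Yes

Opt1: worse on efficacy (58 vs 72).
Opt2: worse on efficacy (39 vs 72).
Opt3: worse on efficacy (71 vs 72).
Opt5: worse on efficacy (62 vs 72).
Opt6: worse on efficacy (57 vs 72).
Opt7: worse on efficacy (56 vs 72).
Opt8: worse on efficacy (31 vs 72).
No option is at least as good as Opt4 on every objective and strictly better on one.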